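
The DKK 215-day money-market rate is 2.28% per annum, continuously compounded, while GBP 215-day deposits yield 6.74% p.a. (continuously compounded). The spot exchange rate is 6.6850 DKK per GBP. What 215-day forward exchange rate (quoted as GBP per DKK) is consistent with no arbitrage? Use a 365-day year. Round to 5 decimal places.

T = 215/365 years.
Growth of 1 DKK over T: e^(0.0228×215/365) = 1.0135207.
Growth of 1 GBP over T: e^(0.0674×215/365) = 1.040500.
CIP: F = S · (grow DKK)/(grow GBP) = 6.685 × 1.0135207/1.040500 = 6.511664 DKK per GBP.
Quoted the other way: 1/6.511664 = 0.15357 GBP per DKK.

0.15357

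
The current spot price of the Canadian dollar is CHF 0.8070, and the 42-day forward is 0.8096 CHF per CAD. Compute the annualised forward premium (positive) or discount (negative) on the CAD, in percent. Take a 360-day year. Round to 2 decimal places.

+2.76%

T = 42/360 years.
Period premium: (0.8096 − 0.807)/0.807 = 0.0032218.
×(1/T) gives 2.76% p.a.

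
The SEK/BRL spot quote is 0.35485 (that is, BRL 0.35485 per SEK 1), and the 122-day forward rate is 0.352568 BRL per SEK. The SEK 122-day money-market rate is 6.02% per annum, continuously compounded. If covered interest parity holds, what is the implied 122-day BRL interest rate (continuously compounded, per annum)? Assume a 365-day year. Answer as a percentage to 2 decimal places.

4.09%

T = 122/365 years.
CIP gives F = S · g_BRL/g_SEK, so g_BRL/g_SEK = 0.352568/0.35485 = 0.9935691.
SEK growth factor: e^(0.0602×122/365) = 1.0203254.
That pins the BRL growth at 1.0137638.
Take logs: ln 1.0137638 / (122/365) = 0.040898, so 4.09%.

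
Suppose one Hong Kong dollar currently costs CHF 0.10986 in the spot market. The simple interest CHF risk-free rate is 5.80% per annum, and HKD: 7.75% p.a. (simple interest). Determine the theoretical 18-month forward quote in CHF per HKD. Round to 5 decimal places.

T = 18/12 years.
CHF accumulates by 1 + 0.0580×18/12 = 1.087000.
Growth of 1 HKD over T: 1 + 0.0775×18/12 = 1.116250.
CIP: F = S · (grow CHF)/(grow HKD) = 0.10986 × 1.087000/1.116250 = 0.1069812 CHF per HKD.

0.10698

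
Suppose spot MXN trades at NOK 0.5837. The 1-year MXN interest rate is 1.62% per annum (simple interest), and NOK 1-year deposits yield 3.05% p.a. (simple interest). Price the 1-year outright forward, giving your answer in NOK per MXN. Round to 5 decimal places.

0.59191

T = 1 year.
NOK growth factor: 1 + 0.0305×1 = 1.030500.
Growth of 1 MXN over T: 1 + 0.0162×1 = 1.016200.
Forward (NOK per MXN) = 0.5837 × 1.030500 / 1.016200 = 0.5919138.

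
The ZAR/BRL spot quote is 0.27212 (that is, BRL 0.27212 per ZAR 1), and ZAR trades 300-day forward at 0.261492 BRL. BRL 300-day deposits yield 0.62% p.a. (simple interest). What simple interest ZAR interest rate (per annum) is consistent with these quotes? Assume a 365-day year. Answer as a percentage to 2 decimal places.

T = 300/365 years.
By CIP, F/S equals the BRL-to-ZAR growth ratio: 0.261492/0.27212 = 0.9609437.
BRL growth factor: 1 + 0.0062×300/365 = 1.0050959.
That pins the ZAR growth at 1.0459467.
r = (1.0459467 − 1)/(300/365) = 0.055902 → 5.59%.

5.59%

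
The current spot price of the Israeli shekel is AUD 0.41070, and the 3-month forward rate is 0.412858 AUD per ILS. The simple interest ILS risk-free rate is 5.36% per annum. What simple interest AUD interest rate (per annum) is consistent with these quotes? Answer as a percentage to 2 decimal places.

T = 3/12 years.
CIP gives F = S · g_AUD/g_ILS, so g_AUD/g_ILS = 0.412858/0.4107 = 1.0052544.
ILS growth factor: 1 + 0.0536×3/12 = 1.013400.
So the AUD growth factor = 1.0187248.
(1.0187248 − 1)/T = 0.074899, i.e. 7.49%.

7.49%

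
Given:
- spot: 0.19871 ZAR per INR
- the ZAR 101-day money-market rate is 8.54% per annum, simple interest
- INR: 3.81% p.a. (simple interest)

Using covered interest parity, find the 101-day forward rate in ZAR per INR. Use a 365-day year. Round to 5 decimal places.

0.20128

T = 101/365 years.
ZAR growth factor: 1 + 0.0854×101/365 = 1.0236312.
INR accumulates by 1 + 0.0381×101/365 = 1.0105427.
CIP: F = S · (grow ZAR)/(grow INR) = 0.19871 × 1.0236312/1.0105427 = 0.2012837 ZAR per INR.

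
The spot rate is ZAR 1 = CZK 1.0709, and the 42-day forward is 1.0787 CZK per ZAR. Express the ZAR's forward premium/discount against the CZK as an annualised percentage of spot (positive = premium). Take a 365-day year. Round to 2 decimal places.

+6.33%

T = 42/365 years.
(F − S)/S = (1.0787 − 1.0709)/1.0709 = 0.0072836.
×(1/T) gives 6.33% p.a.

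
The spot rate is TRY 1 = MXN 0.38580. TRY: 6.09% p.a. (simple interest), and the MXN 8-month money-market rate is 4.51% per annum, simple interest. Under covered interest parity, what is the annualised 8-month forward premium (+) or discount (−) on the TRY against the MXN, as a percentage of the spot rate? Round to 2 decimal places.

T = 8/12 years.
F = S · g_MXN/g_TRY = 0.3858 × 1.0300667/1.040600 = 0.38189480.
Annualised premium = (F − S)/S × (1/T) = (0.38189480 − 0.3858)/0.3858 ÷ (8/12) = -1.52%.

-1.52%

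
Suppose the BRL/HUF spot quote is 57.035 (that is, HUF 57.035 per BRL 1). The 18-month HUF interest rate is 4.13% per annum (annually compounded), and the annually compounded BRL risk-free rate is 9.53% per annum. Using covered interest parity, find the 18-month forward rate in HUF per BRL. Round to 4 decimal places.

52.8696

T = 18/12 years.
HUF accumulates by (1 + 0.0413)^(18/12) = 1.0625853.
BRL growth factor: (1 + 0.0953)^(18/12) = 1.14630353.
CIP: F = S · (grow HUF)/(grow BRL) = 57.035 × 1.0625853/1.14630353 = 52.869551 HUF per BRL.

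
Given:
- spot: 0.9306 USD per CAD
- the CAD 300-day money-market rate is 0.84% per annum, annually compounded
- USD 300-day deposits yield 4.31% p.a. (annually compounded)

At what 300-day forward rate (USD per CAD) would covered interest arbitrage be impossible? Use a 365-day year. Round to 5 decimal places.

T = 300/365 years.
USD growth factor: (1 + 0.0431)^(300/365) = 1.035291.
CAD accumulates by (1 + 0.0084)^(300/365) = 1.006899.
Forward (USD per CAD) = 0.9306 × 1.035291 / 1.006899 = 0.9568406.

0.95684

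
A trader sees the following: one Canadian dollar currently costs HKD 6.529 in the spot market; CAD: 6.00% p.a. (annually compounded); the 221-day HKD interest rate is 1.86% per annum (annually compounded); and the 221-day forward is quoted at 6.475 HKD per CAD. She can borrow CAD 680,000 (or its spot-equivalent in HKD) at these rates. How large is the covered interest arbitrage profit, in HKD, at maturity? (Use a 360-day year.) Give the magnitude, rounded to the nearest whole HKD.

HKD 73,115

T = 221/360 years.
Route A — deposit CAD, sell forward: 680,000 × 1.036418101 × 6.475 = HKD 4,563,348.90.
Route B — convert at spot, deposit HKD: 680,000 × 6.529 × 1.011377681 = HKD 4,490,233.72.
The quoted forward overvalues CAD, so borrow HKD, buy CAD at spot, deposit the CAD at 6.00%, and sell the proceeds forward at 6.475.
Profit = 4,563,348.90 − 4,490,233.72 = HKD 73,115.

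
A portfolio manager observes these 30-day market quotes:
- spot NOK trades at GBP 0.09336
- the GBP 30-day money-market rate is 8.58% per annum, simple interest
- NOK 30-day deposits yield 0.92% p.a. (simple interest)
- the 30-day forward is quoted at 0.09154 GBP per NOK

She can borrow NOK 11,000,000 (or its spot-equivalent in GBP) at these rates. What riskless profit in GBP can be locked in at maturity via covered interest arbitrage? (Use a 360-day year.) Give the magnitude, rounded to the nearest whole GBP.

T = 30/360 years.
Keep in NOK, deliver into the forward: 11,000,000·1.000766667·0.09154 = GBP 1,007,711.99.
Swap to GBP now, deposit: 11,000,000·0.09336·1.007150 = GBP 1,034,302.76.
The quoted forward undervalues NOK, so borrow NOK, convert to GBP at spot, deposit the GBP at 8.58%, and buy NOK forward at 0.09154 to cover the loan.
Arbitrage profit = |1,007,711.99 − 1,034,302.76| = GBP 26,591.

GBP 26,591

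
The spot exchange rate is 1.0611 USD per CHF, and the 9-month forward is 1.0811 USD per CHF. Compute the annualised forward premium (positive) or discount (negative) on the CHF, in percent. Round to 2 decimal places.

+2.51%

T = 9/12 years.
Period premium: (1.0811 − 1.0611)/1.0611 = 0.0188484.
Per annum: 0.0188484 / (9/12) = 0.025131 = 2.51%.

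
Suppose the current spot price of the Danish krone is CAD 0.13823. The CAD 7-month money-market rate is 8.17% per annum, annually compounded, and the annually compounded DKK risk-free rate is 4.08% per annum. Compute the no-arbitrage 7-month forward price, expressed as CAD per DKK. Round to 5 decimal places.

T = 7/12 years.
Growth of 1 CAD over T: (1 + 0.0817)^(7/12) = 1.046877.
Growth of 1 DKK over T: (1 + 0.0408)^(7/12) = 1.0236015.
CIP: F = S · (grow CAD)/(grow DKK) = 0.13823 × 1.046877/1.0236015 = 0.1413732 CAD per DKK.

0.14137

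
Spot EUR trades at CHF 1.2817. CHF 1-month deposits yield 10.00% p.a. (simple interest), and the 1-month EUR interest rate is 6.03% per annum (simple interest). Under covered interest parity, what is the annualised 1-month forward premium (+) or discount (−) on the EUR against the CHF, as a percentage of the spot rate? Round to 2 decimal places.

+3.95%

T = 1/12 years.
F = S · g_CHF/g_EUR = 1.2817 × 1.0083333/1.005025 = 1.2859190.
(F − S)/S ÷ T = (1.2859190 − 1.2817)/1.2817/(1/12) = 0.039501 → 3.95%.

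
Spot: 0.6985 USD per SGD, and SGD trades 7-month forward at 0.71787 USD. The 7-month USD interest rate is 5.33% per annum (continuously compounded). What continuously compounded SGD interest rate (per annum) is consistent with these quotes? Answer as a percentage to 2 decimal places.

0.64%

T = 7/12 years.
F/S = 0.71787/0.6985 = 1.0277309 = (growth of USD) / (growth of SGD).
The USD side grows by e^(0.0533×7/12) = 1.0315801.
So the SGD growth factor = 1.0037453.
r = ln(1.0037453)/(7/12) = 0.006409 → 0.64%.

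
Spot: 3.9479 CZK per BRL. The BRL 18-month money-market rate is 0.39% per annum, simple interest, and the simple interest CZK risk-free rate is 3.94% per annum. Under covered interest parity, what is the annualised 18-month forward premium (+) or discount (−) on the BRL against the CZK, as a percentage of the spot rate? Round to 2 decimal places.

+3.53%

T = 18/12 years.
F = S · g_CZK/g_BRL = 3.9479 × 1.059100/1.005850 = 4.1569030.
(F − S)/S ÷ T = (4.1569030 − 3.9479)/3.9479/(18/12) = 0.035294 → 3.53%.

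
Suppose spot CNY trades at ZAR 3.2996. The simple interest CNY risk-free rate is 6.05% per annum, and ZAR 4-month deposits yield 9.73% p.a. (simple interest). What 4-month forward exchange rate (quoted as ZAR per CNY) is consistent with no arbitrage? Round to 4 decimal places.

3.3393

T = 4/12 years.
ZAR accumulates by 1 + 0.0973×4/12 = 1.0324333.
Growth of 1 CNY over T: 1 + 0.0605×4/12 = 1.0201667.
CIP: F = S · (grow ZAR)/(grow CNY) = 3.2996 × 1.0324333/1.0201667 = 3.339275 ZAR per CNY.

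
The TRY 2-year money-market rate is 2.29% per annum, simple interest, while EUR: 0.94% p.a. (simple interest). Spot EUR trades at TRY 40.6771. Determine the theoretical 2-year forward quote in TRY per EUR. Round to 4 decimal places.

41.7551

T = 2 years.
Growth of 1 TRY over T: 1 + 0.0229×2 = 1.045800.
EUR growth factor: 1 + 0.0094×2 = 1.018800.
CIP: F = S · (grow TRY)/(grow EUR) = 40.6771 × 1.045800/1.018800 = 41.755115 TRY per EUR.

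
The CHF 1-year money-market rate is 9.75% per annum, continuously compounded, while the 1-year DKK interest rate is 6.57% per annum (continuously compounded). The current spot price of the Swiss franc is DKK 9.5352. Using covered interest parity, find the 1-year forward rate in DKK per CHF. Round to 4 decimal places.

9.2368

T = 1 year.
Growth of 1 DKK over T: e^(0.0657×1) = 1.0679063.
Growth of 1 CHF over T: e^(0.0975×1) = 1.1024114.
CIP: F = S · (grow DKK)/(grow CHF) = 9.5352 × 1.0679063/1.1024114 = 9.236751 DKK per CHF.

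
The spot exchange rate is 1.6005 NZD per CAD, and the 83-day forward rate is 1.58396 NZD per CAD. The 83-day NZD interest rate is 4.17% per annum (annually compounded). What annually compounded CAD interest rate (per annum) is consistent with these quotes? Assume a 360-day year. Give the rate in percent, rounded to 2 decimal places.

8.97%

T = 83/360 years.
F/S = 1.58396/1.6005 = 0.9896657 = (growth of NZD) / (growth of CAD).
NZD growth factor: (1 + 0.0417)^(83/360) = 1.0094636.
Hence g_CAD = 1.0200046.
r = 1.0200046^(360/83) − 1 = 0.089709 → 8.97%.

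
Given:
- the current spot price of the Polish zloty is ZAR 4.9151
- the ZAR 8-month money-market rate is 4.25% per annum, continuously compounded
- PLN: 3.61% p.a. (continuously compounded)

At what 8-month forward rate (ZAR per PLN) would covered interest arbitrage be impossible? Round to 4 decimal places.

T = 8/12 years.
ZAR accumulates by e^(0.0425×8/12) = 1.0287385.
PLN growth factor: e^(0.0361×8/12) = 1.0243586.
So F = 4.9151 × 1.0287385 / 1.0243586 = 4.936116 (ZAR/PLN).

4.9361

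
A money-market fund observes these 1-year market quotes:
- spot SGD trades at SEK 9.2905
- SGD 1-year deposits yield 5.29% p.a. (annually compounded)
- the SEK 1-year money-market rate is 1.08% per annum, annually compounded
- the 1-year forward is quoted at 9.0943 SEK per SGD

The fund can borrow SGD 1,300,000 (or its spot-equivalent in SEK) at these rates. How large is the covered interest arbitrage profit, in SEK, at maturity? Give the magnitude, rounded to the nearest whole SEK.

SEK 239,916

T = 1 year.
Route A — deposit SGD, sell forward: 1,300,000 × 1.052900 × 9.0943 = SEK 12,448,005.01.
Route B — convert at spot, deposit SEK: 1,300,000 × 9.2905 × 1.010800 = SEK 12,208,088.62.
The quoted forward overvalues SGD, so borrow SEK, buy SGD at spot, deposit the SGD at 5.29%, and sell the proceeds forward at 9.0943.
The gap between the two covered legs is SEK 239,916.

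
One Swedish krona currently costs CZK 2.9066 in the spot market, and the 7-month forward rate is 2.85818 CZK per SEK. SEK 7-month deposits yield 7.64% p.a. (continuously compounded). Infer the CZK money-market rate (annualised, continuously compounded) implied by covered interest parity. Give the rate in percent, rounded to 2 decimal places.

T = 7/12 years.
By CIP, F/S equals the CZK-to-SEK growth ratio: 2.85818/2.9066 = 0.9833414.
The SEK side grows by e^(0.0764×7/12) = 1.0455747.
That pins the CZK growth at 1.0281569.
r = ln(1.0281569)/(7/12) = 0.047602 → 4.76%.

4.76%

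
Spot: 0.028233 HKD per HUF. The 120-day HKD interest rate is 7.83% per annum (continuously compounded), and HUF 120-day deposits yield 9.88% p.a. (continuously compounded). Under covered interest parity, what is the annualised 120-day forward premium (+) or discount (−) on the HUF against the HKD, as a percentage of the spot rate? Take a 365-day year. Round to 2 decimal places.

T = 120/365 years.
CIP forward (HKD per HUF) = 0.028233 × 1.0260767/1.0330155 = 0.028043358.
Annualised premium = (F − S)/S × (1/T) = (0.028043358 − 0.028233)/0.028233 ÷ (120/365) = -2.04%.

-2.04%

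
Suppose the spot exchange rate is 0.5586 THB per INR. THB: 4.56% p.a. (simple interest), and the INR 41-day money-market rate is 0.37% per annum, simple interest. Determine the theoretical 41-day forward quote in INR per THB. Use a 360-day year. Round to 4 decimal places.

T = 41/360 years.
THB accumulates by 1 + 0.0456×41/360 = 1.0051933.
INR growth factor: 1 + 0.0037×41/360 = 1.0004214.
Forward (THB per INR) = 0.5586 × 1.0051933 / 1.0004214 = 0.5612645.
Invert for INR per THB: 1 / 0.5612645 = 1.7817.

1.7817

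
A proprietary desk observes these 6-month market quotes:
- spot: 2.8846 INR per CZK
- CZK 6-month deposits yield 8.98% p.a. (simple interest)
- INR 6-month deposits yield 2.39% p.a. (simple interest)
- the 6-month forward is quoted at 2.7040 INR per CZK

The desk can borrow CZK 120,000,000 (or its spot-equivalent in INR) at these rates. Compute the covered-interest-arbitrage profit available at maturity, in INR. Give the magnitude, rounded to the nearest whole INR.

T = 6/12 years.
Invest the CZK and cover forward: 120,000,000 × 1.044900 × 2.7040 = INR 339,049,152.00.
Convert at spot and invest in INR: 120,000,000 × 2.8846 × 1.011950 = INR 350,288,516.40.
The quoted forward undervalues CZK, so borrow CZK, convert to INR at spot, deposit the INR at 2.39%, and buy CZK forward at 2.7040 to cover the loan.
Profit = 350,288,516.40 − 339,049,152.00 = INR 11,239,364.

INR 11,239,364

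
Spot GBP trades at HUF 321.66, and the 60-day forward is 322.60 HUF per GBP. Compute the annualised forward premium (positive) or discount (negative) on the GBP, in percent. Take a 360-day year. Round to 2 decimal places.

T = 60/360 years.
GBP trades forward at +0.29223% vs spot over the period.
×(1/T) gives 1.75% p.a.

+1.75%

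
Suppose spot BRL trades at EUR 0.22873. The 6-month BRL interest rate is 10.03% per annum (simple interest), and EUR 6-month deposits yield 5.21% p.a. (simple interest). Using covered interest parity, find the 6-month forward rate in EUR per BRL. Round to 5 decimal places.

T = 6/12 years.
Growth of 1 EUR over T: 1 + 0.0521×6/12 = 1.026050.
BRL growth factor: 1 + 0.1003×6/12 = 1.050150.
So F = 0.22873 × 1.026050 / 1.050150 = 0.2234809 (EUR/BRL).

0.22348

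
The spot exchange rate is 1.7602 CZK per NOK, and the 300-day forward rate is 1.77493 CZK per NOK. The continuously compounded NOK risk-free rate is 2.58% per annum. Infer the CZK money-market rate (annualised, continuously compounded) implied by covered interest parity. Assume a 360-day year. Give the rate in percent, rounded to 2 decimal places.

T = 300/360 years.
By CIP, F/S equals the CZK-to-NOK growth ratio: 1.77493/1.7602 = 1.0083684.
NOK growth factor: e^(0.0258×300/360) = 1.0217328.
So the CZK growth factor = 1.0302831.
r = ln(1.0302831)/(300/360) = 0.035800 → 3.58%.

3.58%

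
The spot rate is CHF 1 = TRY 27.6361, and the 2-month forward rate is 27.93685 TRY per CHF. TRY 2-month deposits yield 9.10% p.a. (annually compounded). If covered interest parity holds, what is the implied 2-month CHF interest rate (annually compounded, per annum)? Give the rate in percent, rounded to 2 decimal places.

2.24%

T = 2/12 years.
By CIP, F/S equals the TRY-to-CHF growth ratio: 27.93685/27.6361 = 1.0108825.
The TRY side grows by (1 + 0.0910)^(2/12) = 1.0146217.
So the CHF growth factor = 1.0036989.
Annualise: 1.0036989^(12/2) − 1 = 0.022400 = 2.24%.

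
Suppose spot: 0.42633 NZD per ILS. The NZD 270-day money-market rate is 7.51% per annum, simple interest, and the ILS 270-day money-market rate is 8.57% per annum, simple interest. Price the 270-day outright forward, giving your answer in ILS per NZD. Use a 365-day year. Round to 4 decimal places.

T = 270/365 years.
NZD growth factor: 1 + 0.0751×270/365 = 1.0555534.
ILS growth factor: 1 + 0.0857×270/365 = 1.0633945.
Forward (NZD per ILS) = 0.42633 × 1.0555534 / 1.0633945 = 0.4231864.
Quoted the other way: 1/0.4231864 = 2.3630 ILS per NZD.

2.3630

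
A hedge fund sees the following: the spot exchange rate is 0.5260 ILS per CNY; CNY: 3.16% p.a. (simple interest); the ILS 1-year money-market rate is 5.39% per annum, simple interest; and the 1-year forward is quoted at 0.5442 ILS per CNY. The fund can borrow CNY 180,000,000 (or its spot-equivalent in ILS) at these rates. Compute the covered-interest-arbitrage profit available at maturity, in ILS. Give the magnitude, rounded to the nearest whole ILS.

ILS 1,268,158

T = 1 year.
Keep in CNY, deliver into the forward: 180,000,000·1.031600·0.5442 = ILS 101,051,409.60.
Swap to ILS now, deposit: 180,000,000·0.5260·1.053900 = ILS 99,783,252.00.
The quoted forward overvalues CNY, so borrow ILS, buy CNY at spot, deposit the CNY at 3.16%, and sell the proceeds forward at 0.5442.
Arbitrage profit = |101,051,409.60 − 99,783,252.00| = ILS 1,268,158.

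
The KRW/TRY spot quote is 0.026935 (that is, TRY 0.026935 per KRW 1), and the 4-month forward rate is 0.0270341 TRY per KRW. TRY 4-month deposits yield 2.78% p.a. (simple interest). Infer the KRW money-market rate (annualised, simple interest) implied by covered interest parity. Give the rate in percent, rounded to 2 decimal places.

T = 4/12 years.
CIP gives F = S · g_TRY/g_KRW, so g_TRY/g_KRW = 0.0270341/0.026935 = 1.0036792.
The TRY side grows by 1 + 0.0278×4/12 = 1.0092667.
So the KRW growth factor = 1.005567.
r = (1.005567 − 1)/(4/12) = 0.016701 → 1.67%.

1.67%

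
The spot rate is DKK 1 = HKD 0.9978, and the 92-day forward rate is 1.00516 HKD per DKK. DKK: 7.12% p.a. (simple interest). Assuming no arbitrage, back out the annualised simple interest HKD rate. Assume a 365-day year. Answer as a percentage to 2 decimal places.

T = 92/365 years.
By CIP, F/S equals the HKD-to-DKK growth ratio: 1.00516/0.9978 = 1.0073762.
DKK growth factor: 1 + 0.0712×92/365 = 1.0179463.
So the HKD growth factor = 1.0254549.
(1.0254549 − 1)/T = 0.100990, i.e. 10.10%.

10.10%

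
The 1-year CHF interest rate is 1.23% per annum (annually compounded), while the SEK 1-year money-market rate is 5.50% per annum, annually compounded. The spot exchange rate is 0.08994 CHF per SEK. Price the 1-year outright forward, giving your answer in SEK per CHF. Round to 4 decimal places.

T = 1 year.
Growth of 1 CHF over T: (1 + 0.0123)^1 = 1.012300.
Growth of 1 SEK over T: (1 + 0.0550)^1 = 1.055000.
CIP: F = S · (grow CHF)/(grow SEK) = 0.08994 × 1.012300/1.055000 = 0.086299774 CHF per SEK.
Invert for SEK per CHF: 1 / 0.086299774 = 11.5875.

11.5875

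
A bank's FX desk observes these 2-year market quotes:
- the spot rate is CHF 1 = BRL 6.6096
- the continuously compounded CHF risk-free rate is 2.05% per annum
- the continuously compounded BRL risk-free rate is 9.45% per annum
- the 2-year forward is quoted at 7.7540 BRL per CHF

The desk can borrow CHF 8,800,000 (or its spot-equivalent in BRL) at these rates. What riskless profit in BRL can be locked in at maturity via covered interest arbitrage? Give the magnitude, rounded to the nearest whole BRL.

BRL 825,913

T = 2 years.
Route A — deposit CHF, sell forward: 8,800,000 × 1.0418521055 × 7.7540 = BRL 71,090,986.79.
Route B — convert at spot, deposit BRL: 8,800,000 × 6.6096 × 1.2080409525 = BRL 70,265,073.82.
The quoted forward overvalues CHF, so borrow BRL, buy CHF at spot, deposit the CHF at 2.05%, and sell the proceeds forward at 7.7540.
Profit = 71,090,986.79 − 70,265,073.82 = BRL 825,913.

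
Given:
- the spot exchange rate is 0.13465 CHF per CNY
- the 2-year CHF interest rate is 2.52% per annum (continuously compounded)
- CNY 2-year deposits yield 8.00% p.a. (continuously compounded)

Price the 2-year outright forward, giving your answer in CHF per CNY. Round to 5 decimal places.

T = 2 years.
CHF accumulates by e^(0.0252×2) = 1.0516917.
Growth of 1 CNY over T: e^(0.0800×2) = 1.1735109.
Forward (CHF per CNY) = 0.13465 × 1.0516917 / 1.1735109 = 0.1206723.

0.12067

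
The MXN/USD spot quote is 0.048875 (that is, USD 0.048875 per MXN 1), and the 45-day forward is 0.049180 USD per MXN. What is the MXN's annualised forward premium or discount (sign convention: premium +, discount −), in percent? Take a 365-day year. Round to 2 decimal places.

T = 45/365 years.
(F − S)/S = (0.049180 − 0.048875)/0.048875 = 0.0062404.
Per annum: 0.0062404 / (45/365) = 0.050617 = 5.06%.

+5.06%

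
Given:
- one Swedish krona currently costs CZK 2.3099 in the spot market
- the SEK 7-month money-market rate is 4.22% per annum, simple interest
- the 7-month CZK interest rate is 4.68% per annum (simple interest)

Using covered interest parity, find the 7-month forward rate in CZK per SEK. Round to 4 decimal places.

2.3159

T = 7/12 years.
Growth of 1 CZK over T: 1 + 0.0468×7/12 = 1.027300.
Growth of 1 SEK over T: 1 + 0.0422×7/12 = 1.0246167.
So F = 2.3099 × 1.027300 / 1.0246167 = 2.315949 (CZK/SEK).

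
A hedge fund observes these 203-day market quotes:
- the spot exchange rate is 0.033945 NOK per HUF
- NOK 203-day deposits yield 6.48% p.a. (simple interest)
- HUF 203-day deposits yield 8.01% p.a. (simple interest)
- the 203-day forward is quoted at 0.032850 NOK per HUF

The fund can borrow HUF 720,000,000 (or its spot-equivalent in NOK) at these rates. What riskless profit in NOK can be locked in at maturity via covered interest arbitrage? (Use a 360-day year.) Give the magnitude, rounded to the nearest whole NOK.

NOK 613,151

T = 203/360 years.
Route A — deposit HUF, sell forward: 720,000,000 × 1.0451675 × 0.032850 = NOK 24,720,301.71.
Route B — convert at spot, deposit NOK: 720,000,000 × 0.033945 × 1.036540 = NOK 25,333,452.22.
The quoted forward undervalues HUF, so borrow HUF, convert to NOK at spot, deposit the NOK at 6.48%, and buy HUF forward at 0.032850 to cover the loan.
Profit = 25,333,452.22 − 24,720,301.71 = NOK 613,151.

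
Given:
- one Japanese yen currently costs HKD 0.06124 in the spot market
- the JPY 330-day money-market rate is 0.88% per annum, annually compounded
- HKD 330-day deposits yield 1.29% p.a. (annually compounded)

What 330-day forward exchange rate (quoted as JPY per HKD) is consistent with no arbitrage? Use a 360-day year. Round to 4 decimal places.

T = 330/360 years.
HKD accumulates by (1 + 0.0129)^(330/360) = 1.01181867.
JPY accumulates by (1 + 0.0088)^(330/360) = 1.00806372.
Forward (HKD per JPY) = 0.06124 × 1.01181867 / 1.00806372 = 0.061468114.
Invert for JPY per HKD: 1 / 0.061468114 = 16.2686.

16.2686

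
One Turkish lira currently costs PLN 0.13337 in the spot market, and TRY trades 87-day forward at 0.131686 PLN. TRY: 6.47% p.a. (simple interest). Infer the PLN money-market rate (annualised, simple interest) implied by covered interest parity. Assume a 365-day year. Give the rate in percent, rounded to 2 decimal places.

T = 87/365 years.
By CIP, F/S equals the PLN-to-TRY growth ratio: 0.131686/0.13337 = 0.9873735.
TRY growth factor: 1 + 0.0647×87/365 = 1.0154216.
Hence g_PLN = 1.0026004.
r = (1.0026004 − 1)/(87/365) = 0.010910 → 1.09%.

1.09%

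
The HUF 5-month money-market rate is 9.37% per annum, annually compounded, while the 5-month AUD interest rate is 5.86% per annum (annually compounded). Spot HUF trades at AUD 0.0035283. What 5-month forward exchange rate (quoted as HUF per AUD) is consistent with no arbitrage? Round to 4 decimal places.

T = 5/12 years.
AUD growth factor: (1 + 0.0586)^(5/12) = 1.024011783.
HUF accumulates by (1 + 0.0937)^(5/12) = 1.038024462.
CIP: F = S · (grow AUD)/(grow HUF) = 0.0035283 × 1.024011783/1.038024462 = 0.00348067016 AUD per HUF.
Quoted the other way: 1/0.00348067016 = 287.3010 HUF per AUD.

287.3010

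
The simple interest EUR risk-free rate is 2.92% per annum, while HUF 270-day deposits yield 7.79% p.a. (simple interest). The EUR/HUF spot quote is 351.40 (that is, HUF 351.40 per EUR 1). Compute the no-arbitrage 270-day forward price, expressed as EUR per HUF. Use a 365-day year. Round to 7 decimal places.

T = 270/365 years.
HUF growth factor: 1 + 0.0779×270/365 = 1.0576247.
EUR growth factor: 1 + 0.0292×270/365 = 1.021600.
Forward (HUF per EUR) = 351.4 × 1.0576247 / 1.021600 = 363.7914.
Invert for EUR per HUF: 1 / 363.7914 = 0.0027488.

0.0027488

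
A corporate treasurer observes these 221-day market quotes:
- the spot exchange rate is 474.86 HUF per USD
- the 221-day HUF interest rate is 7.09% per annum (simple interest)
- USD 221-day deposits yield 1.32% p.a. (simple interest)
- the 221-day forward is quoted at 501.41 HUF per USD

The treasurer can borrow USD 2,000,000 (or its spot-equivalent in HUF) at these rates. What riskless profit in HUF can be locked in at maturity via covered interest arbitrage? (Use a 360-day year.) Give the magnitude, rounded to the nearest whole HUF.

T = 221/360 years.
Keep in USD, deliver into the forward: 2,000,000·1.008103333333·501.41 = HUF 1,010,946,184.73.
Swap to HUF now, deposit: 2,000,000·474.86·1.043524722222 = HUF 991,056,299.19.
The quoted forward overvalues USD, so borrow HUF, buy USD at spot, deposit the USD at 1.32%, and sell the proceeds forward at 501.41.
Profit = 1,010,946,184.73 − 991,056,299.19 = HUF 19,889,886.

HUF 19,889,886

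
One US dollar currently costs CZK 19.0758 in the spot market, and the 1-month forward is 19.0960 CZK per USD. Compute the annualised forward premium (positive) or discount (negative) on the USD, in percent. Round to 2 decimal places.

T = 1/12 years.
(F − S)/S = (19.0960 − 19.0758)/19.0758 = 0.0010589.
Annualise by dividing by T: 0.0010589 / (1/12) = 0.012707 → 1.27%.

+1.27%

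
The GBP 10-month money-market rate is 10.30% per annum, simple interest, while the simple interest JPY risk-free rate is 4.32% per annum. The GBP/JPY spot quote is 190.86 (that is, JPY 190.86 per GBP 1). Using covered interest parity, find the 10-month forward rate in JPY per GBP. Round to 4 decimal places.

T = 10/12 years.
JPY growth factor: 1 + 0.0432×10/12 = 1.036000.
Growth of 1 GBP over T: 1 + 0.1030×10/12 = 1.085833333.
So F = 190.86 × 1.036000 / 1.085833333 = 182.100654 (JPY/GBP).

182.1007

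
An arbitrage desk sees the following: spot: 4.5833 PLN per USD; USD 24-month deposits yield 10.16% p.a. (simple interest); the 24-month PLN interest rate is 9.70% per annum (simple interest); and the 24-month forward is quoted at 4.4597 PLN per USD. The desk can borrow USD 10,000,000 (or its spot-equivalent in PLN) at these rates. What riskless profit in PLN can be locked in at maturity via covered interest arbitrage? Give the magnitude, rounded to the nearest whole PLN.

PLN 1,065,492

T = 2 years.
Invest the USD and cover forward: 10,000,000 × 1.203200 × 4.4597 = PLN 53,659,110.40.
Convert at spot and invest in PLN: 10,000,000 × 4.5833 × 1.194000 = PLN 54,724,602.00.
The quoted forward undervalues USD, so borrow USD, convert to PLN at spot, deposit the PLN at 9.70%, and buy USD forward at 4.4597 to cover the loan.
Profit = 54,724,602.00 − 53,659,110.40 = PLN 1,065,492.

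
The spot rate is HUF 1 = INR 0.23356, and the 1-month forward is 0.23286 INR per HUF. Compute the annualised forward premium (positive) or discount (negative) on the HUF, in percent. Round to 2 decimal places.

-3.60%

T = 1/12 years.
Period premium: (0.23286 − 0.23356)/0.23356 = -0.0029971.
×(1/T) gives -3.60% p.a.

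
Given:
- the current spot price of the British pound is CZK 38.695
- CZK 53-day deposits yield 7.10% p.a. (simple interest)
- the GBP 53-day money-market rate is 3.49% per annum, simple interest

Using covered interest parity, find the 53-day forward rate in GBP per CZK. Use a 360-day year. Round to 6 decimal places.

0.025707

T = 53/360 years.
Growth of 1 CZK over T: 1 + 0.0710×53/360 = 1.0104528.
Growth of 1 GBP over T: 1 + 0.0349×53/360 = 1.0051381.
So F = 38.695 × 1.0104528 / 1.0051381 = 38.89960 (CZK/GBP).
Quoted the other way: 1/38.89960 = 0.025707 GBP per CZK.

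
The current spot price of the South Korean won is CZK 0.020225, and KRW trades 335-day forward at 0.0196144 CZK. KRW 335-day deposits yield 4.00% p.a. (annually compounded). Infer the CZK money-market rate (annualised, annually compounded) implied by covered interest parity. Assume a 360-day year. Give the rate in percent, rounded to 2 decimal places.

T = 335/360 years.
CIP gives F = S · g_CZK/g_KRW, so g_CZK/g_KRW = 0.0196144/0.020225 = 0.9698096.
The KRW side grows by (1 + 0.0400)^(335/360) = 1.0371712.
That pins the CZK growth at 1.0058586.
Annualise: 1.0058586^(360/335) − 1 = 0.006297 = 0.63%.

0.63%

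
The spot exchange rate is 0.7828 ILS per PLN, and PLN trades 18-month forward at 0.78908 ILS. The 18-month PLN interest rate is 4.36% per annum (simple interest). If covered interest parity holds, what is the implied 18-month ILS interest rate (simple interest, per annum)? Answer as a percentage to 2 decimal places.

T = 18/12 years.
F/S = 0.78908/0.7828 = 1.0080225 = (growth of ILS) / (growth of PLN).
The PLN side grows by 1 + 0.0436×18/12 = 1.065400.
That pins the ILS growth at 1.0739472.
r = (1.0739472 − 1)/(18/12) = 0.049298 → 4.93%.

4.93%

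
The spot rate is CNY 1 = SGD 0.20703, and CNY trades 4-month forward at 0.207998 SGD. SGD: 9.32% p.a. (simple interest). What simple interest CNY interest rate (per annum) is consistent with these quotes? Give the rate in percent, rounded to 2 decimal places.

T = 4/12 years.
CIP gives F = S · g_SGD/g_CNY, so g_SGD/g_CNY = 0.207998/0.20703 = 1.0046757.
The SGD side grows by 1 + 0.0932×4/12 = 1.0310667.
That pins the CNY growth at 1.0262682.
(1.0262682 − 1)/T = 0.078805, i.e. 7.88%.

7.88%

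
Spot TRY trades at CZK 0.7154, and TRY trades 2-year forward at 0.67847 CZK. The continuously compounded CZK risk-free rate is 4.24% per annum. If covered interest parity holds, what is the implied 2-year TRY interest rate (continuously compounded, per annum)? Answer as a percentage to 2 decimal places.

6.89%

T = 2 years.
F/S = 0.67847/0.7154 = 0.9483785 = (growth of CZK) / (growth of TRY).
CZK growth factor: e^(0.0424×2) = 1.0884993.
So the TRY growth factor = 1.1477478.
Take logs: ln 1.1477478 / 2 = 0.068901, so 6.89%.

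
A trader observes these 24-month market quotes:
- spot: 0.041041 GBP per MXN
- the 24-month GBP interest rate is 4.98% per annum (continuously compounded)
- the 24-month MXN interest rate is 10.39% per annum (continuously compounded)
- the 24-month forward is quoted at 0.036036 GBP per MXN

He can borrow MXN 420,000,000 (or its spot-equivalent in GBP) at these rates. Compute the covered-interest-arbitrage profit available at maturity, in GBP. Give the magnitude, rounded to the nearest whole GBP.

GBP 411,623

T = 2 years.
Route A — deposit MXN, sell forward: 420,000,000 × 1.2309669515 × 0.036036 = GBP 18,630,832.53.
Route B — convert at spot, deposit GBP: 420,000,000 × 0.041041 × 1.1047289381 = GBP 19,042,455.75.
The quoted forward undervalues MXN, so borrow MXN, convert to GBP at spot, deposit the GBP at 4.98%, and buy MXN forward at 0.036036 to cover the loan.
Arbitrage profit = |18,630,832.53 − 19,042,455.75| = GBP 411,623.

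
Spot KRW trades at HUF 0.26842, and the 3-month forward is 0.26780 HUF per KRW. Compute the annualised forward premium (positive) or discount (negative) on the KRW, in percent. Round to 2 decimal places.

-0.92%

T = 3/12 years.
KRW trades forward at -0.23098% vs spot over the period.
Annualise by dividing by T: -0.0023098 / (3/12) = -0.009239 → -0.92%.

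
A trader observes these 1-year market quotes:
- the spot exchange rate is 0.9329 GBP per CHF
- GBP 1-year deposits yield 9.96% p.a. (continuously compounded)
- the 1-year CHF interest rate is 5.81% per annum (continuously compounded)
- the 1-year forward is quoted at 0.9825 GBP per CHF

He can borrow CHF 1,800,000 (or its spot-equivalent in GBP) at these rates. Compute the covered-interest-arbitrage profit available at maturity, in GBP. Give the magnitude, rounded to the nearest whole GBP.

GBP 19,210

T = 1 year.
Keep in CHF, deliver into the forward: 1,800,000·1.059820973·0.9825 = GBP 1,874,293.39.
Swap to GBP now, deposit: 1,800,000·0.9329·1.104728938 = GBP 1,855,082.93.
The quoted forward overvalues CHF, so borrow GBP, buy CHF at spot, deposit the CHF at 5.81%, and sell the proceeds forward at 0.9825.
Profit = 1,874,293.39 − 1,855,082.93 = GBP 19,210.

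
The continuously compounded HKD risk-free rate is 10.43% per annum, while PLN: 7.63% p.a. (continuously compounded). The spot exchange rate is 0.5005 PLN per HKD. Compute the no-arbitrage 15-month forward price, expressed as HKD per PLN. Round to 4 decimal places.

T = 15/12 years.
PLN accumulates by e^(0.0763×15/12) = 1.1000713.
Growth of 1 HKD over T: e^(0.1043×15/12) = 1.1392555.
Forward (PLN per HKD) = 0.5005 × 1.1000713 / 1.1392555 = 0.4832855.
Quoted the other way: 1/0.4832855 = 2.0692 HKD per PLN.

2.0692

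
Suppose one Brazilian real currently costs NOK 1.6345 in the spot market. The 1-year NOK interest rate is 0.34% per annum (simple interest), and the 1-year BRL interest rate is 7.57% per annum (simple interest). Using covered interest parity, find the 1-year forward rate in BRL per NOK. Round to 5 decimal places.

0.65589

T = 1 year.
NOK accumulates by 1 + 0.0034×1 = 1.003400.
BRL growth factor: 1 + 0.0757×1 = 1.075700.
CIP: F = S · (grow NOK)/(grow BRL) = 1.6345 × 1.003400/1.075700 = 1.524642 NOK per BRL.
Invert for BRL per NOK: 1 / 1.524642 = 0.65589.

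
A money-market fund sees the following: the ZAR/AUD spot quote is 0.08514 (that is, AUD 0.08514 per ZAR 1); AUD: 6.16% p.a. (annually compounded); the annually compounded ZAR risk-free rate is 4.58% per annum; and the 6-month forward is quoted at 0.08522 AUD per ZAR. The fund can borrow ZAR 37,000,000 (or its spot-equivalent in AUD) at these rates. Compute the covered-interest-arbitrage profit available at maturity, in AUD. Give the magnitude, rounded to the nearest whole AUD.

T = 6/12 years.
Route A — deposit ZAR, sell forward: 37,000,000 × 1.022643633 × 0.08522 = AUD 3,224,538.54.
Route B — convert at spot, deposit AUD: 37,000,000 × 0.08514 × 1.03033975 = AUD 3,245,755.67.
The quoted forward undervalues ZAR, so borrow ZAR, convert to AUD at spot, deposit the AUD at 6.16%, and buy ZAR forward at 0.08522 to cover the loan.
Profit = 3,245,755.67 − 3,224,538.54 = AUD 21,217.

AUD 21,217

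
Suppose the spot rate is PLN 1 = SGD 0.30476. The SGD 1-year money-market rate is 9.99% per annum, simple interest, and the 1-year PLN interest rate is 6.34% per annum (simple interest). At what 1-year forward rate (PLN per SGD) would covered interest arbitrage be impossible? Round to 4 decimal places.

3.1724

T = 1 year.
SGD growth factor: 1 + 0.0999×1 = 1.099900.
Growth of 1 PLN over T: 1 + 0.0634×1 = 1.063400.
CIP: F = S · (grow SGD)/(grow PLN) = 0.30476 × 1.099900/1.063400 = 0.3152205 SGD per PLN.
Quoted the other way: 1/0.3152205 = 3.1724 PLN per SGD.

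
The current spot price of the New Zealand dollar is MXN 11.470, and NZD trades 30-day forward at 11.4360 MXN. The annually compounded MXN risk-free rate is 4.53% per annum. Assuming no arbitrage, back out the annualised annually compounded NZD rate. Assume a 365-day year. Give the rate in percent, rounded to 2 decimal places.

T = 30/365 years.
CIP gives F = S · g_MXN/g_NZD, so g_MXN/g_NZD = 11.436/11.47 = 0.9970357.
The MXN side grows by (1 + 0.0453)^(30/365) = 1.0036481.
Hence g_NZD = 1.0066321.
Annualise: 1.0066321^(365/30) − 1 = 0.083747 = 8.37%.

8.37%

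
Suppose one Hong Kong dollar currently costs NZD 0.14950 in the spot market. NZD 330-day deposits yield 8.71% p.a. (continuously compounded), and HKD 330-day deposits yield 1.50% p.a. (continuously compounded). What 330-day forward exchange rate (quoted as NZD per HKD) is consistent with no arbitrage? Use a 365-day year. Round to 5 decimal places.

T = 330/365 years.
NZD growth factor: e^(0.0871×330/365) = 1.0819316.
Growth of 1 HKD over T: e^(0.0150×330/365) = 1.013654.
Forward (NZD per HKD) = 0.1495 × 1.0819316 / 1.013654 = 0.1595700.

0.15957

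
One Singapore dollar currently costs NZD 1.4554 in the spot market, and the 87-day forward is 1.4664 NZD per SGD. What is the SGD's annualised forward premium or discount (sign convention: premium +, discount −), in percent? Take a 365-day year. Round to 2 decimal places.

T = 87/365 years.
Period premium: (1.4664 − 1.4554)/1.4554 = 0.0075581.
×(1/T) gives 3.17% p.a.

+3.17%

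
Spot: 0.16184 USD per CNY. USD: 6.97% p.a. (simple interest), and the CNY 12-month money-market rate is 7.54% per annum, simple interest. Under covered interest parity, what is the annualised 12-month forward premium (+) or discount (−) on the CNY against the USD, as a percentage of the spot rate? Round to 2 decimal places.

T = 1 year.
No-arbitrage forward: 0.16184 × 1.069700 / 1.075400 = 0.16098219 USD/CNY.
(F − S)/S ÷ T = (0.16098219 − 0.16184)/0.16184/1 = -0.005300 → -0.53%.

-0.53%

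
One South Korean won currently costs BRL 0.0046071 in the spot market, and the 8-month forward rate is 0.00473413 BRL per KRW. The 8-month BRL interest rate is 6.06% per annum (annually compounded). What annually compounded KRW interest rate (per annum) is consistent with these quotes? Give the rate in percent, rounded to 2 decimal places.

1.82%

T = 8/12 years.
CIP gives F = S · g_BRL/g_KRW, so g_BRL/g_KRW = 0.00473413/0.0046071 = 1.0275727.
BRL growth factor: (1 + 0.0606)^(8/12) = 1.0400026.
Hence g_KRW = 1.0120964.
Annualise: 1.0120964^(12/8) − 1 = 0.018199 = 1.82%.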